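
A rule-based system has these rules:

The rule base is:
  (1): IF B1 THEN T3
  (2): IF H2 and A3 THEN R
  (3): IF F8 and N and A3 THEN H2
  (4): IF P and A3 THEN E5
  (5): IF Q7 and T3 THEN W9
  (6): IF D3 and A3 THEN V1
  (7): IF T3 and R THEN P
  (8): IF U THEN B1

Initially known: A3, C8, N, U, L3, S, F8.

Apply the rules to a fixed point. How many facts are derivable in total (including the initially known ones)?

Round 1: (3) [IF F8 and N and A3 THEN H2]; (8) [IF U THEN B1]. New: H2, B1.
Round 2: (1) [IF B1 THEN T3]; (2) [IF H2 and A3 THEN R]. New: T3, R.
Round 3: (7) [IF T3 and R THEN P]. New: P.
Round 4: (4) [IF P and A3 THEN E5]. New: E5.
Closure: {A3, B1, C8, E5, F8, H2, L3, N, P, R, S, T3, U} — 13 facts.

13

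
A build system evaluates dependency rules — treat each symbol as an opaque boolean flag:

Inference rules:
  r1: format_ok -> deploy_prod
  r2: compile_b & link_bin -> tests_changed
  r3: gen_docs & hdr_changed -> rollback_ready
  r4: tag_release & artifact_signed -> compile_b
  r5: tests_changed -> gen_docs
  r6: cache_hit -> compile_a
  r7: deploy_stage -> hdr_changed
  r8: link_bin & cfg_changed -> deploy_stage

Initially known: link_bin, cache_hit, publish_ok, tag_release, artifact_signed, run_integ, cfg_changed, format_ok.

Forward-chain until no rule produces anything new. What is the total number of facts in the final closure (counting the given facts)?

Round 1: r1 [format_ok -> deploy_prod]; r4 [tag_release & artifact_signed -> compile_b]; r6 [cache_hit -> compile_a]; r8 [link_bin & cfg_changed -> deploy_stage]. Adds deploy_prod, compile_b, compile_a, deploy_stage.
Round 2: r2 [compile_b & link_bin -> tests_changed]; r7 [deploy_stage -> hdr_changed]. Adds tests_changed, hdr_changed.
Round 3: r5 [tests_changed -> gen_docs]. Adds gen_docs.
Round 4: r3 [gen_docs & hdr_changed -> rollback_ready]. Adds rollback_ready.
Closure: {artifact_signed, cache_hit, cfg_changed, compile_a, compile_b, deploy_prod, deploy_stage, format_ok, gen_docs, hdr_changed, link_bin, publish_ok, rollback_ready, run_integ, tag_release, tests_changed} — 16 facts.

16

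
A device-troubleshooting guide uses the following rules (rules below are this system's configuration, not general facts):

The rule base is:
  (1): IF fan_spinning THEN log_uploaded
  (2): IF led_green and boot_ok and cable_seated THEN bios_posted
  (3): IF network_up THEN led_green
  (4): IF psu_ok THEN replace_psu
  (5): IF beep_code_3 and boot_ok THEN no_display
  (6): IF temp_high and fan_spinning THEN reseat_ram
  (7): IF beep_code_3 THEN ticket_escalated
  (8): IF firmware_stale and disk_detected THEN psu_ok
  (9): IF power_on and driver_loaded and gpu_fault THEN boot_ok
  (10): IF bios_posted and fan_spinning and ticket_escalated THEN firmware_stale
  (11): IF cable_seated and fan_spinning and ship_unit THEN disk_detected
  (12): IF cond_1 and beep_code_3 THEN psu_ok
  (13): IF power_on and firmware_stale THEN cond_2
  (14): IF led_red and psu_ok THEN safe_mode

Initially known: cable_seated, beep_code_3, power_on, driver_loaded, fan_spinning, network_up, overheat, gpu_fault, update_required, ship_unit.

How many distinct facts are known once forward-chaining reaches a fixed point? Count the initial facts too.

Round 1: (1) [IF fan_spinning THEN log_uploaded]; (3) [IF network_up THEN led_green]; (7) [IF beep_code_3 THEN ticket_escalated]; (9) [IF power_on and driver_loaded and gpu_fault THEN boot_ok]; (11) [IF cable_seated and fan_spinning and ship_unit THEN disk_detected]. Adds log_uploaded, led_green, ticket_escalated, boot_ok, disk_detected.
Round 2: (2) [IF led_green and boot_ok and cable_seated THEN bios_posted]; (5) [IF beep_code_3 and boot_ok THEN no_display]. Adds bios_posted, no_display.
Round 3: (10) [IF bios_posted and fan_spinning and ticket_escalated THEN firmware_stale]. Adds firmware_stale.
Round 4: (8) [IF firmware_stale and disk_detected THEN psu_ok]; (13) [IF power_on and firmware_stale THEN cond_2]. Adds psu_ok, cond_2.
Round 5: (4) [IF psu_ok THEN replace_psu]. Adds replace_psu.
Closure: {beep_code_3, bios_posted, boot_ok, cable_seated, cond_2, disk_detected, driver_loaded, fan_spinning, firmware_stale, gpu_fault, led_green, log_uploaded, network_up, no_display, overheat, power_on, psu_ok, replace_psu, ship_unit, ticket_escalated, update_required} — 21 facts.

21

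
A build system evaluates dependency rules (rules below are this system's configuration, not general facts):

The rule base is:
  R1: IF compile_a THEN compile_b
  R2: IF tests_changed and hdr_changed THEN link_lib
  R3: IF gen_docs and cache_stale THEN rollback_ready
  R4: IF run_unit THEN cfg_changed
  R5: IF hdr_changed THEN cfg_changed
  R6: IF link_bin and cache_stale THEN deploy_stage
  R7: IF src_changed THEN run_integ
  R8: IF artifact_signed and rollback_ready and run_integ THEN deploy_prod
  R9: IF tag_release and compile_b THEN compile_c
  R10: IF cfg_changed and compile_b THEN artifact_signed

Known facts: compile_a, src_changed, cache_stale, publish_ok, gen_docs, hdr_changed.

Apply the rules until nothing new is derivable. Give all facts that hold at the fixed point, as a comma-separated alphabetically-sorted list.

Round 1: R1 [IF compile_a THEN compile_b]; R3 [IF gen_docs and cache_stale THEN rollback_ready]; R5 [IF hdr_changed THEN cfg_changed]; R7 [IF src_changed THEN run_integ]. New: compile_b, rollback_ready, cfg_changed, run_integ.
Round 2: R10 [IF cfg_changed and compile_b THEN artifact_signed]. New: artifact_signed.
Round 3: R8 [IF artifact_signed and rollback_ready and run_integ THEN deploy_prod]. New: deploy_prod.

artifact_signed, cache_stale, cfg_changed, compile_a, compile_b, deploy_prod, gen_docs, hdr_changed, publish_ok, rollback_ready, run_integ, src_changed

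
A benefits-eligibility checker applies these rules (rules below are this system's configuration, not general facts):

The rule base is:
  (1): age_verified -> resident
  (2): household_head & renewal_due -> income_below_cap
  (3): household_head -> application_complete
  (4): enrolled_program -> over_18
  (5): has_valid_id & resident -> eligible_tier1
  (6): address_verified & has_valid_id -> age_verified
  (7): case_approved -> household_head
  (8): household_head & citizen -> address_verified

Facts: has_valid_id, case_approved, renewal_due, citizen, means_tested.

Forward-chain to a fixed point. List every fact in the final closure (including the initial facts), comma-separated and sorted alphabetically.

address_verified, age_verified, application_complete, case_approved, citizen, eligible_tier1, has_valid_id, household_head, income_below_cap, means_tested, renewal_due, resident

Round 1: (7) [case_approved -> household_head]. New: household_head.
Round 2: (2) [household_head & renewal_due -> income_below_cap]; (3) [household_head -> application_complete]; (8) [household_head & citizen -> address_verified]. New: income_below_cap, application_complete, address_verified.
Round 3: (6) [address_verified & has_valid_id -> age_verified]. New: age_verified.
Round 4: (1) [age_verified -> resident]. New: resident.
Round 5: (5) [has_valid_id & resident -> eligible_tier1]. New: eligible_tier1.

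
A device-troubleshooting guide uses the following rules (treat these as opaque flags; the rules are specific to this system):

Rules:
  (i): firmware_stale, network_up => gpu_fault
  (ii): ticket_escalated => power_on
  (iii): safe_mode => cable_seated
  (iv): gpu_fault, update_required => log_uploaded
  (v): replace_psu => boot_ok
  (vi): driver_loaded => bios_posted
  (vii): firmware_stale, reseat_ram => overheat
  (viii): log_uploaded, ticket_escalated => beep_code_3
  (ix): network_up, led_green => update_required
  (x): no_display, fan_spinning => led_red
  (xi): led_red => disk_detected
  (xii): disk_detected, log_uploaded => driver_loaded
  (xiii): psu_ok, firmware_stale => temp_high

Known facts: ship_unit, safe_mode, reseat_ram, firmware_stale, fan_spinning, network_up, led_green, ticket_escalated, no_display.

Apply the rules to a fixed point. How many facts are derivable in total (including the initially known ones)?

Round 1 fires (i), (ii), (iii), (vii), (ix), (x), giving gpu_fault, power_on, cable_seated, overheat, update_required, led_red.
Round 2 fires (iv), (xi), giving log_uploaded, disk_detected.
Round 3 fires (viii), (xii), giving beep_code_3, driver_loaded.
Round 4 fires (vi), giving bios_posted.
Closure: {beep_code_3, bios_posted, cable_seated, disk_detected, driver_loaded, fan_spinning, firmware_stale, gpu_fault, led_green, led_red, log_uploaded, network_up, no_display, overheat, power_on, reseat_ram, safe_mode, ship_unit, ticket_escalated, update_required} — 20 facts.

20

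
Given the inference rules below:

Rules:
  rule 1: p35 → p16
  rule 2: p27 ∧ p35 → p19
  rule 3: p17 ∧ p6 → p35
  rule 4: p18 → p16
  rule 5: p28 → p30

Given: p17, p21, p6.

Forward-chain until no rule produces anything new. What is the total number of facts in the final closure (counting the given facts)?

Round 1 — rule 3, derive p35.
Round 2 — rule 1, derive p16.
Closure: {p16, p17, p21, p35, p6} — 5 facts.

5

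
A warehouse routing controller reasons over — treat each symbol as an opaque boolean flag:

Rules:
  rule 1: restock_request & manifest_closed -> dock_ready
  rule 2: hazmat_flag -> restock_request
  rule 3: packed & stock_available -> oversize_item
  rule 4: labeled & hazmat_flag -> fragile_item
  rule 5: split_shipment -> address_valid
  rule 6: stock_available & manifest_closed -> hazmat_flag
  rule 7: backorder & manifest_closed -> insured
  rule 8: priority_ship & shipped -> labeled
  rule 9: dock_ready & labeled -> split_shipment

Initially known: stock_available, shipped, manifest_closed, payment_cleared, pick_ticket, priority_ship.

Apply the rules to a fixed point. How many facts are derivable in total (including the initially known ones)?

Round 1: rule 6 [stock_available & manifest_closed -> hazmat_flag]; rule 8 [priority_ship & shipped -> labeled]. New: hazmat_flag, labeled.
Round 2: rule 2 [hazmat_flag -> restock_request]; rule 4 [labeled & hazmat_flag -> fragile_item]. New: restock_request, fragile_item.
Round 3: rule 1 [restock_request & manifest_closed -> dock_ready]. New: dock_ready.
Round 4: rule 9 [dock_ready & labeled -> split_shipment]. New: split_shipment.
Round 5: rule 5 [split_shipment -> address_valid]. New: address_valid.
Closure: {address_valid, dock_ready, fragile_item, hazmat_flag, labeled, manifest_closed, payment_cleared, pick_ticket, priority_ship, restock_request, shipped, split_shipment, stock_available} — 13 facts.

13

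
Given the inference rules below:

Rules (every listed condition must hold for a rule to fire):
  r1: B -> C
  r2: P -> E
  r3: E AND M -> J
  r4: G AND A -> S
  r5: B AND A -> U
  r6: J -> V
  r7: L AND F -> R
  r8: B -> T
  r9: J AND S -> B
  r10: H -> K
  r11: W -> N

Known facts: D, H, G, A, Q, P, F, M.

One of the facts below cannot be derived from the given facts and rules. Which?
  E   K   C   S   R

Round 1 fires r2, r4, r10, giving E, S, K.
Round 2 fires r3, giving J.
Round 3 fires r6, r9, giving V, B.
Round 4 fires r1, r5, r8, giving C, U, T.
Derived: K (round 1), S (round 1), E (round 1), C (round 4). R never appears in any round.

R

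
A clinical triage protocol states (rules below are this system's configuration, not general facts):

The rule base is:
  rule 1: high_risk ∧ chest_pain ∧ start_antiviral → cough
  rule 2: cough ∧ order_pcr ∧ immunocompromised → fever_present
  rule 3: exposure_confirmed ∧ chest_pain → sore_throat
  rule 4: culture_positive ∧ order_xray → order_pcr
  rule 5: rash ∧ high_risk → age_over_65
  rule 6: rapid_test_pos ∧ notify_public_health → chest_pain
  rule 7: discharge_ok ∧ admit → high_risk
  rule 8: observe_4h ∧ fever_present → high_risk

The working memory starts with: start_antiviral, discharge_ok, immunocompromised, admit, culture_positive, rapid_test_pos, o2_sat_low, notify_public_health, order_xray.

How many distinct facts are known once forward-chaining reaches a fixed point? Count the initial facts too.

Round 1: rule 4 [culture_positive ∧ order_xray → order_pcr]; rule 6 [rapid_test_pos ∧ notify_public_health → chest_pain]; rule 7 [discharge_ok ∧ admit → high_risk]. New: order_pcr, chest_pain, high_risk.
Round 2: rule 1 [high_risk ∧ chest_pain ∧ start_antiviral → cough]. New: cough.
Round 3: rule 2 [cough ∧ order_pcr ∧ immunocompromised → fever_present]. New: fever_present.
Closure: {admit, chest_pain, cough, culture_positive, discharge_ok, fever_present, high_risk, immunocompromised, notify_public_health, o2_sat_low, order_pcr, order_xray, rapid_test_pos, start_antiviral} — 14 facts.

14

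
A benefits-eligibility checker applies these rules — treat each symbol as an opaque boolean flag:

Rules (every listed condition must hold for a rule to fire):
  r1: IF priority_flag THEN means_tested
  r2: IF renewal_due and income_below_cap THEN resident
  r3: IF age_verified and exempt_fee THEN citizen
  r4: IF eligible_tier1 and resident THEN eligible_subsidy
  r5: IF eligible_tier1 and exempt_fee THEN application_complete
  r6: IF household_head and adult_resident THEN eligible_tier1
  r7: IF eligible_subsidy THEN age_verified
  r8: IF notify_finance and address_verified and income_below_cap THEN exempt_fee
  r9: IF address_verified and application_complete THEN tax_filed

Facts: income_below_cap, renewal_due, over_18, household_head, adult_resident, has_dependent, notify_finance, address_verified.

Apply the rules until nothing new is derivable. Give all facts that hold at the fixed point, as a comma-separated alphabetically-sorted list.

Round 1: r2 [IF renewal_due and income_below_cap THEN resident]; r6 [IF household_head and adult_resident THEN eligible_tier1]; r8 [IF notify_finance and address_verified and income_below_cap THEN exempt_fee]. New: resident, eligible_tier1, exempt_fee.
Round 2: r4 [IF eligible_tier1 and resident THEN eligible_subsidy]; r5 [IF eligible_tier1 and exempt_fee THEN application_complete]. New: eligible_subsidy, application_complete.
Round 3: r7 [IF eligible_subsidy THEN age_verified]; r9 [IF address_verified and application_complete THEN tax_filed]. New: age_verified, tax_filed.
Round 4: r3 [IF age_verified and exempt_fee THEN citizen]. New: citizen.

address_verified, adult_resident, age_verified, application_complete, citizen, eligible_subsidy, eligible_tier1, exempt_fee, has_dependent, household_head, income_below_cap, notify_finance, over_18, renewal_due, resident, tax_filed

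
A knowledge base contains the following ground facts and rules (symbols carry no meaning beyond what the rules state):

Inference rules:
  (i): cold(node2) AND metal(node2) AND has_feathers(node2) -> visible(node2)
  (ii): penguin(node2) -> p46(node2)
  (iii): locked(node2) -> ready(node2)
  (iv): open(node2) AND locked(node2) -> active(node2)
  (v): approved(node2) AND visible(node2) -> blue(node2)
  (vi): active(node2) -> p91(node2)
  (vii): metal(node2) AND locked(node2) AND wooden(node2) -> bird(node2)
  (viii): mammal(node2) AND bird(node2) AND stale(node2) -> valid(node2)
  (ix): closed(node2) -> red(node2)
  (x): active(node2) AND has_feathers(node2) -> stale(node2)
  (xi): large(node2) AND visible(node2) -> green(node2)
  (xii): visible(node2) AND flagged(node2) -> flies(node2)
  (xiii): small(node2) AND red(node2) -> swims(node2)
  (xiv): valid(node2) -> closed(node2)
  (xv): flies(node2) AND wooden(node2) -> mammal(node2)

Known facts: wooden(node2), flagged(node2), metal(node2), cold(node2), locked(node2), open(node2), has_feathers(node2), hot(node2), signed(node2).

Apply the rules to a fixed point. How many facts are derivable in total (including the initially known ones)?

20

Round 1 — (i), (iii), (iv), (vii), derive visible(node2), ready(node2), active(node2), bird(node2).
Round 2 — (vi), (x), (xii), derive p91(node2), stale(node2), flies(node2).
Round 3 — (xv), derive mammal(node2).
Round 4 — (viii), derive valid(node2).
Round 5 — (xiv), derive closed(node2).
Round 6 — (ix), derive red(node2).
Closure: {active(node2), bird(node2), closed(node2), cold(node2), flagged(node2), flies(node2), has_feathers(node2), hot(node2), locked(node2), mammal(node2), metal(node2), open(node2), p91(node2), ready(node2), red(node2), signed(node2), stale(node2), valid(node2), visible(node2), wooden(node2)} — 20 facts.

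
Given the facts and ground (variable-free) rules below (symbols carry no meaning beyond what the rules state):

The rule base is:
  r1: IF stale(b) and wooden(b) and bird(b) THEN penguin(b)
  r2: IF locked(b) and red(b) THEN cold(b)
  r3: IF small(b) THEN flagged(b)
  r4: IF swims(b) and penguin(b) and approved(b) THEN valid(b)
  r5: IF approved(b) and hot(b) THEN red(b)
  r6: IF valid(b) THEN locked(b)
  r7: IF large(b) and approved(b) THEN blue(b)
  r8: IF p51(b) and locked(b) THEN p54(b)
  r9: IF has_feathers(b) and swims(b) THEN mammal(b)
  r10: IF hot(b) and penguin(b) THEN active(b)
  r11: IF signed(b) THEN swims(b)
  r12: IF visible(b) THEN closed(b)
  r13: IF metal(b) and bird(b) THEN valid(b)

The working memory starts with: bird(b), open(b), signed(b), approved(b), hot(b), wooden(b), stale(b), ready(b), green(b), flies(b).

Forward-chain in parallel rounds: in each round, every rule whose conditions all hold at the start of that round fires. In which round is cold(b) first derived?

4

Round 1: r1 [IF stale(b) and wooden(b) and bird(b) THEN penguin(b)]; r5 [IF approved(b) and hot(b) THEN red(b)]; r11 [IF signed(b) THEN swims(b)]. Adds penguin(b), red(b), swims(b).
Round 2: r4 [IF swims(b) and penguin(b) and approved(b) THEN valid(b)]; r10 [IF hot(b) and penguin(b) THEN active(b)]. Adds valid(b), active(b).
Round 3: r6 [IF valid(b) THEN locked(b)]. Adds locked(b).
Round 4: r2 [IF locked(b) and red(b) THEN cold(b)]. Adds cold(b).
cold(b) first appears in round 4.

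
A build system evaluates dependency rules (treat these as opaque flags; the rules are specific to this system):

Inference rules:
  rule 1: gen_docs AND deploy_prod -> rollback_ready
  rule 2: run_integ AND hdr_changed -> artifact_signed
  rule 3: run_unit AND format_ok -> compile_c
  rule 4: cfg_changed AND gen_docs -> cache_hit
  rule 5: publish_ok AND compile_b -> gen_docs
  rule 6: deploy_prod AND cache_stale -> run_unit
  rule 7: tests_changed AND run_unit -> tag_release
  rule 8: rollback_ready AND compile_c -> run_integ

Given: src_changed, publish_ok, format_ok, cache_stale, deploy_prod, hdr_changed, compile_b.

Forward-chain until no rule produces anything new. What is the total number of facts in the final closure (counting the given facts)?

Round 1 fires rule 5, rule 6, giving gen_docs, run_unit.
Round 2 fires rule 1, rule 3, giving rollback_ready, compile_c.
Round 3 fires rule 8, giving run_integ.
Round 4 fires rule 2, giving artifact_signed.
Closure: {artifact_signed, cache_stale, compile_b, compile_c, deploy_prod, format_ok, gen_docs, hdr_changed, publish_ok, rollback_ready, run_integ, run_unit, src_changed} — 13 facts.

13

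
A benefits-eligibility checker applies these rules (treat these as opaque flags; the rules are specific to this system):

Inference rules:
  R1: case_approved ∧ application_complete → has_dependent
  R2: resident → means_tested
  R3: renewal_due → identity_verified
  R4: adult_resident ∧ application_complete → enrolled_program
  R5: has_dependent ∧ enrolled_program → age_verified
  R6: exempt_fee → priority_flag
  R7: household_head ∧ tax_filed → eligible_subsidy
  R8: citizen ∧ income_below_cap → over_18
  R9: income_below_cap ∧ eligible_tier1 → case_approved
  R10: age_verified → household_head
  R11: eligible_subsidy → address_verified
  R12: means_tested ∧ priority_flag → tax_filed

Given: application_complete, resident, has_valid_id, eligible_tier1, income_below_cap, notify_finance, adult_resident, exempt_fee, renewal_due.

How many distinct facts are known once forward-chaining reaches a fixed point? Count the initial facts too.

20

Round 1: R2 [resident → means_tested]; R3 [renewal_due → identity_verified]; R4 [adult_resident ∧ application_complete → enrolled_program]; R6 [exempt_fee → priority_flag]; R9 [income_below_cap ∧ eligible_tier1 → case_approved]. New: means_tested, identity_verified, enrolled_program, priority_flag, case_approved.
Round 2: R1 [case_approved ∧ application_complete → has_dependent]; R12 [means_tested ∧ priority_flag → tax_filed]. New: has_dependent, tax_filed.
Round 3: R5 [has_dependent ∧ enrolled_program → age_verified]. New: age_verified.
Round 4: R10 [age_verified → household_head]. New: household_head.
Round 5: R7 [household_head ∧ tax_filed → eligible_subsidy]. New: eligible_subsidy.
Round 6: R11 [eligible_subsidy → address_verified]. New: address_verified.
Closure: {address_verified, adult_resident, age_verified, application_complete, case_approved, eligible_subsidy, eligible_tier1, enrolled_program, exempt_fee, has_dependent, has_valid_id, household_head, identity_verified, income_below_cap, means_tested, notify_finance, priority_flag, renewal_due, resident, tax_filed} — 20 facts.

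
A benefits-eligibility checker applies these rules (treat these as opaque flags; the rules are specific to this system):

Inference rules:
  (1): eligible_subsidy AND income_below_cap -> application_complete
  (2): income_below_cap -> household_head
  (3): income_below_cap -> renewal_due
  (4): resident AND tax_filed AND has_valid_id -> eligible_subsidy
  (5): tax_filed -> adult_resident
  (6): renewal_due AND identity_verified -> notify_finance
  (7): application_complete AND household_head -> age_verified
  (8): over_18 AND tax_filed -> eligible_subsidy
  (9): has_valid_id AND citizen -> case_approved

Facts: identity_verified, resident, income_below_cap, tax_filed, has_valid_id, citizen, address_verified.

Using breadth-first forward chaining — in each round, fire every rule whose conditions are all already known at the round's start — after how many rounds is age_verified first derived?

Round 1 fires (2), (3), (4), (5), (9), giving household_head, renewal_due, eligible_subsidy, adult_resident, case_approved.
Round 2 fires (1), (6), giving application_complete, notify_finance.
Round 3 fires (7), giving age_verified.
age_verified first appears in round 3.

3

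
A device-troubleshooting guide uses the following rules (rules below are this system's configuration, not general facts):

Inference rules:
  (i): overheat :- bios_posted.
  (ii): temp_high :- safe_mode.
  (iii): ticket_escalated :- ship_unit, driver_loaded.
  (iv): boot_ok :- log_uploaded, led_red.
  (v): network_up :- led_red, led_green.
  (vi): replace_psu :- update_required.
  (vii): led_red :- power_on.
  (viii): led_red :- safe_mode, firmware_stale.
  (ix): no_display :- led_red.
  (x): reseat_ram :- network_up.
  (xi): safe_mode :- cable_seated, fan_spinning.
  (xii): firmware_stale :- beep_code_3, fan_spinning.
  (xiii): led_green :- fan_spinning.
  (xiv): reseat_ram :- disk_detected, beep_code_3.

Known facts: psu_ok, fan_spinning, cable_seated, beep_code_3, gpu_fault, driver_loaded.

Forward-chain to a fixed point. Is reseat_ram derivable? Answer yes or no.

[1] (xi) [safe_mode :- cable_seated, fan_spinning.]; (xii) [firmware_stale :- beep_code_3, fan_spinning.]; (xiii) [led_green :- fan_spinning.]. ⇒ new: safe_mode, firmware_stale, led_green.
[2] (ii) [temp_high :- safe_mode.]; (viii) [led_red :- safe_mode, firmware_stale.]. ⇒ new: temp_high, led_red.
[3] (v) [network_up :- led_red, led_green.]; (ix) [no_display :- led_red.]. ⇒ new: network_up, no_display.
[4] (x) [reseat_ram :- network_up.]. ⇒ new: reseat_ram.
reseat_ram appears in round 4, so it is derivable.

yes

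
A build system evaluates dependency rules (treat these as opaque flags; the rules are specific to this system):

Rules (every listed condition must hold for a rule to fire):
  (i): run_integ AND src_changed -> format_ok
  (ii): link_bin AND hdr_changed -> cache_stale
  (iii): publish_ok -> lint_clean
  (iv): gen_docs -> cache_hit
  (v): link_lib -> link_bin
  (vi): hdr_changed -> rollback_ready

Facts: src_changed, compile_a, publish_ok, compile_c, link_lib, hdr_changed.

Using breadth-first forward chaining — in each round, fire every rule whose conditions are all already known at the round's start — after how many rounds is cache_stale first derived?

2

Round 1 fires (iii), (v), (vi), giving lint_clean, link_bin, rollback_ready.
Round 2 fires (ii), giving cache_stale.
cache_stale first appears in round 2.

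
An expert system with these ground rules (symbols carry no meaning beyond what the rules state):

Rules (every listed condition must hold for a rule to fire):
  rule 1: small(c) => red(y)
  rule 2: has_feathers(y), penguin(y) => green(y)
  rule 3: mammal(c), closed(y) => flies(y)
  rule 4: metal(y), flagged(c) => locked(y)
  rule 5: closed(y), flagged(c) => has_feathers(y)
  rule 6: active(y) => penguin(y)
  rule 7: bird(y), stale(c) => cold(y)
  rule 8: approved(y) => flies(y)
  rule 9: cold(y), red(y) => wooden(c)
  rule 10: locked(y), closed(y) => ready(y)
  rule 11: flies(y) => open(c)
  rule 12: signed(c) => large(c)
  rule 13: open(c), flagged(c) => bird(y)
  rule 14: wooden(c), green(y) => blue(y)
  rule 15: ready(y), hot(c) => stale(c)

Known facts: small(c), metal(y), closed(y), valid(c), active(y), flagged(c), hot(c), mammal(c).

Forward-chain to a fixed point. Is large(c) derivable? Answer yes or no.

Round 1 fires rule 1, rule 3, rule 4, rule 5, rule 6, giving red(y), flies(y), locked(y), has_feathers(y), penguin(y).
Round 2 fires rule 2, rule 10, rule 11, giving green(y), ready(y), open(c).
Round 3 fires rule 13, rule 15, giving bird(y), stale(c).
Round 4 fires rule 7, giving cold(y).
Round 5 fires rule 9, giving wooden(c).
Round 6 fires rule 14, giving blue(y).
Fixed point reached. large(c) is concluded only by rule 12; rule 12 needs signed(c) (never derived).

no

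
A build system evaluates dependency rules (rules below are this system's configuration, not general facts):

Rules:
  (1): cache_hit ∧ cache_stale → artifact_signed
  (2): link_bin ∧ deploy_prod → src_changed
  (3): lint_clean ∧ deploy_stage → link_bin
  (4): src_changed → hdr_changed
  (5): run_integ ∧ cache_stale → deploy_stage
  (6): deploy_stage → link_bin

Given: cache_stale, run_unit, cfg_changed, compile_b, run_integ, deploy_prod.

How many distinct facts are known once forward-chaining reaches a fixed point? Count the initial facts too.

10

[1] (5) [run_integ ∧ cache_stale → deploy_stage]. ⇒ new: deploy_stage.
[2] (6) [deploy_stage → link_bin]. ⇒ new: link_bin.
[3] (2) [link_bin ∧ deploy_prod → src_changed]. ⇒ new: src_changed.
[4] (4) [src_changed → hdr_changed]. ⇒ new: hdr_changed.
Closure: {cache_stale, cfg_changed, compile_b, deploy_prod, deploy_stage, hdr_changed, link_bin, run_integ, run_unit, src_changed} — 10 facts.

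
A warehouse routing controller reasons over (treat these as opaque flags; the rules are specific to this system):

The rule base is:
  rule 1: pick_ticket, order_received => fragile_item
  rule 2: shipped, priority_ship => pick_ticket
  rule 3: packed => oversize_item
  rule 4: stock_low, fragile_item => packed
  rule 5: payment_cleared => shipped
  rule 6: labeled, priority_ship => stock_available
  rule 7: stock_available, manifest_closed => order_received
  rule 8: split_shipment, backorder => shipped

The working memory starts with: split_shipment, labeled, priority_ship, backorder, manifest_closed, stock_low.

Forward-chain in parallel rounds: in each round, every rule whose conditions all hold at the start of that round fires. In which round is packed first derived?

Round 1 fires rule 6, rule 8, giving stock_available, shipped.
Round 2 fires rule 2, rule 7, giving pick_ticket, order_received.
Round 3 fires rule 1, giving fragile_item.
Round 4 fires rule 4, giving packed.
packed first appears in round 4.

4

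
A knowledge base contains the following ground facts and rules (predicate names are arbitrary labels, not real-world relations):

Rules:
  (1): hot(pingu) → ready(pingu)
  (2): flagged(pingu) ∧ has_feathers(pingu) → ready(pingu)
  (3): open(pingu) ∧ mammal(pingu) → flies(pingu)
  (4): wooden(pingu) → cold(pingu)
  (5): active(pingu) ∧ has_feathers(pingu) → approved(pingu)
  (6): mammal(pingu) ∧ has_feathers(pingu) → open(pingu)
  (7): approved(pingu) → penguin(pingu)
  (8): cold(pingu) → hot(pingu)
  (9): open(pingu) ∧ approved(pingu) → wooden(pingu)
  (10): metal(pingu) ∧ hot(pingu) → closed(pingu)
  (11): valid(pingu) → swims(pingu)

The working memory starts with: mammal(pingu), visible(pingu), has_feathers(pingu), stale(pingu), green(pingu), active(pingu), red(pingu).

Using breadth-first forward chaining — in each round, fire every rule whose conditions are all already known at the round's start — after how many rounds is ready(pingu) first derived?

5

Round 1: (5) [active(pingu) ∧ has_feathers(pingu) → approved(pingu)]; (6) [mammal(pingu) ∧ has_feathers(pingu) → open(pingu)]. Adds approved(pingu), open(pingu).
Round 2: (3) [open(pingu) ∧ mammal(pingu) → flies(pingu)]; (7) [approved(pingu) → penguin(pingu)]; (9) [open(pingu) ∧ approved(pingu) → wooden(pingu)]. Adds flies(pingu), penguin(pingu), wooden(pingu).
Round 3: (4) [wooden(pingu) → cold(pingu)]. Adds cold(pingu).
Round 4: (8) [cold(pingu) → hot(pingu)]. Adds hot(pingu).
Round 5: (1) [hot(pingu) → ready(pingu)]. Adds ready(pingu).
ready(pingu) first appears in round 5.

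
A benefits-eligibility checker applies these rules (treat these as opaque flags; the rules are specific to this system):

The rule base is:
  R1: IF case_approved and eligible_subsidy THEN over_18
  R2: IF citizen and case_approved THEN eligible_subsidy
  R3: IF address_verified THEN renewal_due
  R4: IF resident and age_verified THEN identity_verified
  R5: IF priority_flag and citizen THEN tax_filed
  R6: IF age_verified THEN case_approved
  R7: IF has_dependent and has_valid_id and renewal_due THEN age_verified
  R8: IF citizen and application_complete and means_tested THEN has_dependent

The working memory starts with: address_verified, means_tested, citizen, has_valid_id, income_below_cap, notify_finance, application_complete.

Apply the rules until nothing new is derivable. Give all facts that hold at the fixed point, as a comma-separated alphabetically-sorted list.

Round 1 fires R3, R8, giving renewal_due, has_dependent.
Round 2 fires R7, giving age_verified.
Round 3 fires R6, giving case_approved.
Round 4 fires R2, giving eligible_subsidy.
Round 5 fires R1, giving over_18.

address_verified, age_verified, application_complete, case_approved, citizen, eligible_subsidy, has_dependent, has_valid_id, income_below_cap, means_tested, notify_finance, over_18, renewal_due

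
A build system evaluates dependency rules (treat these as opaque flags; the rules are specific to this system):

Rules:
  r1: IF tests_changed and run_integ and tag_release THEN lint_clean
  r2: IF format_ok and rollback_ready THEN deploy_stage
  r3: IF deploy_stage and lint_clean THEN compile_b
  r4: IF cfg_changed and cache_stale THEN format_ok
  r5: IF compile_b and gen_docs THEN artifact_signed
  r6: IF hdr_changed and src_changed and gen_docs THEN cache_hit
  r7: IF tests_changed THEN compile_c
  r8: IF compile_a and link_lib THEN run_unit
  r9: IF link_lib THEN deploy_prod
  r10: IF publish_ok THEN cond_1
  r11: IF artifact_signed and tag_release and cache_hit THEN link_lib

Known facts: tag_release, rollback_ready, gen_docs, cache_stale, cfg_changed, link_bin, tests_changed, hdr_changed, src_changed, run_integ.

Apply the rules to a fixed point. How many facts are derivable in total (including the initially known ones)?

Round 1: r1 [IF tests_changed and run_integ and tag_release THEN lint_clean]; r4 [IF cfg_changed and cache_stale THEN format_ok]; r6 [IF hdr_changed and src_changed and gen_docs THEN cache_hit]; r7 [IF tests_changed THEN compile_c]. Adds lint_clean, format_ok, cache_hit, compile_c.
Round 2: r2 [IF format_ok and rollback_ready THEN deploy_stage]. Adds deploy_stage.
Round 3: r3 [IF deploy_stage and lint_clean THEN compile_b]. Adds compile_b.
Round 4: r5 [IF compile_b and gen_docs THEN artifact_signed]. Adds artifact_signed.
Round 5: r11 [IF artifact_signed and tag_release and cache_hit THEN link_lib]. Adds link_lib.
Round 6: r9 [IF link_lib THEN deploy_prod]. Adds deploy_prod.
Closure: {artifact_signed, cache_hit, cache_stale, cfg_changed, compile_b, compile_c, deploy_prod, deploy_stage, format_ok, gen_docs, hdr_changed, link_bin, link_lib, lint_clean, rollback_ready, run_integ, src_changed, tag_release, tests_changed} — 19 facts.

19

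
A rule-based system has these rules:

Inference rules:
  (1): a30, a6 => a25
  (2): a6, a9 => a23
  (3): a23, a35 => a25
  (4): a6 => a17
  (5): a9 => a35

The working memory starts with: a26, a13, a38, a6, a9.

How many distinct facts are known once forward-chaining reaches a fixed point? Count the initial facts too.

Round 1 — (2), (4), (5), derive a23, a17, a35.
Round 2 — (3), derive a25.
Closure: {a13, a17, a23, a25, a26, a35, a38, a6, a9} — 9 facts.

9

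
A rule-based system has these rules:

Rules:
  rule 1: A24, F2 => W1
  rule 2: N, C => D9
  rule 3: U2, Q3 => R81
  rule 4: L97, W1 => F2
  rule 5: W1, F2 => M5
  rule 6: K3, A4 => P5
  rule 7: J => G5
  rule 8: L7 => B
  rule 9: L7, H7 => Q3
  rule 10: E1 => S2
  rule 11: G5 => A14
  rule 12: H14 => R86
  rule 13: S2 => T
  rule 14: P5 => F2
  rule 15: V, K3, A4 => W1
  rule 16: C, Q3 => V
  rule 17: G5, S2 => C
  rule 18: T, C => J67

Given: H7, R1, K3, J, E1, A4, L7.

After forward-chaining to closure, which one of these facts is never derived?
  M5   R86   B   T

Round 1 — rule 6, rule 7, rule 8, rule 9, rule 10, derive P5, G5, B, Q3, S2.
Round 2 — rule 11, rule 13, rule 14, rule 17, derive A14, T, F2, C.
Round 3 — rule 16, rule 18, derive V, J67.
Round 4 — rule 15, derive W1.
Round 5 — rule 5, derive M5.
Derived: B (round 1), M5 (round 5), T (round 2). R86 never appears in any round.

R86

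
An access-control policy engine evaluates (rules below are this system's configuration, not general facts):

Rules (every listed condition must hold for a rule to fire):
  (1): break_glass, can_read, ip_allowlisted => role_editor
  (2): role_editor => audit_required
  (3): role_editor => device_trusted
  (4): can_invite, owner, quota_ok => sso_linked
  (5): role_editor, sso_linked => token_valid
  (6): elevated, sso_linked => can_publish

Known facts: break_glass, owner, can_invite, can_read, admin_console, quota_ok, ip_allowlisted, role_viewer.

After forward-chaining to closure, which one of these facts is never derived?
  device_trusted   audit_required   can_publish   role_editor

Round 1: (1) [break_glass, can_read, ip_allowlisted => role_editor]; (4) [can_invite, owner, quota_ok => sso_linked]. Adds role_editor, sso_linked.
Round 2: (2) [role_editor => audit_required]; (3) [role_editor => device_trusted]; (5) [role_editor, sso_linked => token_valid]. Adds audit_required, device_trusted, token_valid.
Derived: audit_required (round 2), device_trusted (round 2), role_editor (round 1). can_publish never appears in any round.

can_publish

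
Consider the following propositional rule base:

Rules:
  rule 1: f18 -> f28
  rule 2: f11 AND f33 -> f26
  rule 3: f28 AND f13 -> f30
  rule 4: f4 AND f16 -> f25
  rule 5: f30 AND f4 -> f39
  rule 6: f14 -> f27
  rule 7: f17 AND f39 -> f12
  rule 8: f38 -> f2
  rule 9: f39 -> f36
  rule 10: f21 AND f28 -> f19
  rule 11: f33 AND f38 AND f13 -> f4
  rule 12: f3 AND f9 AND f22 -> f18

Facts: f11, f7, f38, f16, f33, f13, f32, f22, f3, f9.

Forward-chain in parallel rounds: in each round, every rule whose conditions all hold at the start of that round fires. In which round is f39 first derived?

4

Round 1: rule 2 [f11 AND f33 -> f26]; rule 8 [f38 -> f2]; rule 11 [f33 AND f38 AND f13 -> f4]; rule 12 [f3 AND f9 AND f22 -> f18]. New: f26, f2, f4, f18.
Round 2: rule 1 [f18 -> f28]; rule 4 [f4 AND f16 -> f25]. New: f28, f25.
Round 3: rule 3 [f28 AND f13 -> f30]. New: f30.
Round 4: rule 5 [f30 AND f4 -> f39]. New: f39.
f39 first appears in round 4.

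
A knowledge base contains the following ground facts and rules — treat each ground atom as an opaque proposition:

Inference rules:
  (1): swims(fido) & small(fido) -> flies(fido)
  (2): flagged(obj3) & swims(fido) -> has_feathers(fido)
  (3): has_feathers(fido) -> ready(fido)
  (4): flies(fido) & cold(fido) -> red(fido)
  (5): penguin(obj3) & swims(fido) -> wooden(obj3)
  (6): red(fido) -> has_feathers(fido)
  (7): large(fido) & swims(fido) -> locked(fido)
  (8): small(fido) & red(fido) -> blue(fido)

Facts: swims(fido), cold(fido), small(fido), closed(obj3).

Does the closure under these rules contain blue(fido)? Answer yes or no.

yes

Round 1: (1) [swims(fido) & small(fido) -> flies(fido)]. Adds flies(fido).
Round 2: (4) [flies(fido) & cold(fido) -> red(fido)]. Adds red(fido).
Round 3: (6) [red(fido) -> has_feathers(fido)]; (8) [small(fido) & red(fido) -> blue(fido)]. Adds has_feathers(fido), blue(fido).
Round 4: (3) [has_feathers(fido) -> ready(fido)]. Adds ready(fido).
blue(fido) appears in round 3, so it is derivable.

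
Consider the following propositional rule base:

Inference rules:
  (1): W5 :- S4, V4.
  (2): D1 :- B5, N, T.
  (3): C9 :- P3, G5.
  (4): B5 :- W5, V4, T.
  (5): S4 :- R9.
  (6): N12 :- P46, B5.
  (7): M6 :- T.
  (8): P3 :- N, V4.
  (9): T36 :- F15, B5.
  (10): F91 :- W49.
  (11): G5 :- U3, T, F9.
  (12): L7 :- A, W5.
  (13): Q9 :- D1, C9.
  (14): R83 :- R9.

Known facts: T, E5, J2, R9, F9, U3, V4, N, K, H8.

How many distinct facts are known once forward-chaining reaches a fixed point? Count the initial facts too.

20

Round 1: (5) [S4 :- R9.]; (7) [M6 :- T.]; (8) [P3 :- N, V4.]; (11) [G5 :- U3, T, F9.]; (14) [R83 :- R9.]. New: S4, M6, P3, G5, R83.
Round 2: (1) [W5 :- S4, V4.]; (3) [C9 :- P3, G5.]. New: W5, C9.
Round 3: (4) [B5 :- W5, V4, T.]. New: B5.
Round 4: (2) [D1 :- B5, N, T.]. New: D1.
Round 5: (13) [Q9 :- D1, C9.]. New: Q9.
Closure: {B5, C9, D1, E5, F9, G5, H8, J2, K, M6, N, P3, Q9, R83, R9, S4, T, U3, V4, W5} — 20 facts.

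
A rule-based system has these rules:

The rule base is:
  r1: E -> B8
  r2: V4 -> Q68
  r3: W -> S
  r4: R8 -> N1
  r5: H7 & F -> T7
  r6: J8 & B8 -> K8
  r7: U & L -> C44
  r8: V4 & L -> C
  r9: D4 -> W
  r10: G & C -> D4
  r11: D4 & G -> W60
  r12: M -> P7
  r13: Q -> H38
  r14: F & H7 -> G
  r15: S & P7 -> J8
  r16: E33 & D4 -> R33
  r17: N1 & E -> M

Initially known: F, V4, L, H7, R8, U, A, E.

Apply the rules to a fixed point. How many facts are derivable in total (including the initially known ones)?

23

Round 1 fires r1, r2, r4, r5, r7, r8, r14, giving B8, Q68, N1, T7, C44, C, G.
Round 2 fires r10, r17, giving D4, M.
Round 3 fires r9, r11, r12, giving W, W60, P7.
Round 4 fires r3, giving S.
Round 5 fires r15, giving J8.
Round 6 fires r6, giving K8.
Closure: {A, B8, C, C44, D4, E, F, G, H7, J8, K8, L, M, N1, P7, Q68, R8, S, T7, U, V4, W, W60} — 23 facts.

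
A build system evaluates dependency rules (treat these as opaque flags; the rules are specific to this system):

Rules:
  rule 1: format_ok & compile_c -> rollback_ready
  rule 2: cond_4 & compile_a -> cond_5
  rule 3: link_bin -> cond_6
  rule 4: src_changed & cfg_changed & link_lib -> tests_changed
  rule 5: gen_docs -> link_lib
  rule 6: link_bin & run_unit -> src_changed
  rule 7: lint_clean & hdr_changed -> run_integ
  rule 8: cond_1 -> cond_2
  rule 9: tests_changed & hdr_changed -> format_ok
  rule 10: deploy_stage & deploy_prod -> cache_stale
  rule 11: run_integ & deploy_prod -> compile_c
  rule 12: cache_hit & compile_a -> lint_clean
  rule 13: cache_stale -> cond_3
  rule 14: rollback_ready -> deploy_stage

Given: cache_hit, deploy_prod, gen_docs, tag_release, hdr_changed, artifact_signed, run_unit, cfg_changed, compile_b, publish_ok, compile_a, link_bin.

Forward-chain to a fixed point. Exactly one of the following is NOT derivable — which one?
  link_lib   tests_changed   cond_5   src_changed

cond_5

Round 1 — rule 3, rule 5, rule 6, rule 12, derive cond_6, link_lib, src_changed, lint_clean.
Round 2 — rule 4, rule 7, derive tests_changed, run_integ.
Round 3 — rule 9, rule 11, derive format_ok, compile_c.
Round 4 — rule 1, derive rollback_ready.
Round 5 — rule 14, derive deploy_stage.
Round 6 — rule 10, derive cache_stale.
Round 7 — rule 13, derive cond_3.
Derived: src_changed (round 1), link_lib (round 1), tests_changed (round 2). cond_5 never appears in any round.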